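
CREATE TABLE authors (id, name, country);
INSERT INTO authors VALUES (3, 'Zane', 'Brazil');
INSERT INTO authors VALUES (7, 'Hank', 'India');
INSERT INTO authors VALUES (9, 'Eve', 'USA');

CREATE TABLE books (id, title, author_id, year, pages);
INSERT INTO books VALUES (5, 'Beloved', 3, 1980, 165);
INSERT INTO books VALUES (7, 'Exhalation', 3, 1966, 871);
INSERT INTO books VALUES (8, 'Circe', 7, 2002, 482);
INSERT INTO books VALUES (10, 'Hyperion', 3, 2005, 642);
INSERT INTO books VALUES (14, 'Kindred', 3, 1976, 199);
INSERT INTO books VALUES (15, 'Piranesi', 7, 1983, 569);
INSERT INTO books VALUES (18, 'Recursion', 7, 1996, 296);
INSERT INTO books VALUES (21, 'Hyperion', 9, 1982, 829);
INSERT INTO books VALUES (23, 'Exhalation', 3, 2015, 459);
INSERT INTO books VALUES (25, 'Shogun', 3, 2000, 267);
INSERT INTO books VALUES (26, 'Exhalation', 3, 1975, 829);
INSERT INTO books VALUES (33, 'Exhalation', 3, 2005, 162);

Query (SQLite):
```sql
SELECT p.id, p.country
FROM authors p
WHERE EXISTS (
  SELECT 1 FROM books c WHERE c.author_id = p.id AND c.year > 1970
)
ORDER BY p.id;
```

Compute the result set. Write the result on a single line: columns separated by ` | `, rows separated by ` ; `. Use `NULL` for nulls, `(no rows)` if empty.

For each authors row, check whether any books with matching author_id has year > 1970.
Keep rows where that is true.

3 | Brazil ; 7 | India ; 9 | USA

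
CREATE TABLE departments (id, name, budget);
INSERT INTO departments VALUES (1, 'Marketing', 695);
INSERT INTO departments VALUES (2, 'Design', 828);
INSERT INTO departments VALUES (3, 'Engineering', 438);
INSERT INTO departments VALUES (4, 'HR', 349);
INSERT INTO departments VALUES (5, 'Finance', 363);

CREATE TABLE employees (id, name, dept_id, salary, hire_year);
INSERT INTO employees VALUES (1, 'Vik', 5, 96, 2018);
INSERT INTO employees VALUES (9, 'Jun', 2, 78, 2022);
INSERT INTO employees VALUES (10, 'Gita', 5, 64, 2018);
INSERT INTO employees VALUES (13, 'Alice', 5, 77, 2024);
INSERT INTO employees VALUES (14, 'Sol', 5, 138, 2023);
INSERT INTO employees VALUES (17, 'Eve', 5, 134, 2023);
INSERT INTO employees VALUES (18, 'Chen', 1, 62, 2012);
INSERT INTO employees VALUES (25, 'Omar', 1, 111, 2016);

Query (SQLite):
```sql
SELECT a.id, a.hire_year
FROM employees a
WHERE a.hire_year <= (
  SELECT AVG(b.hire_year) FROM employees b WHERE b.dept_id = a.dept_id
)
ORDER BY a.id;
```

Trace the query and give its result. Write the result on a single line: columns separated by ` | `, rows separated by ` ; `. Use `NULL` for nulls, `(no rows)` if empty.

1 | 2018 ; 9 | 2022 ; 10 | 2018 ; 18 | 2012

For each employees row a, compute AVG(hire_year) over rows sharing a.dept_id.
Keep row a if a.hire_year <= that per-group AVG.
  dept_id=1: AVG(hire_year) = 2014.0
  dept_id=2: AVG(hire_year) = 2022.0
  dept_id=5: AVG(hire_year) = 2021.2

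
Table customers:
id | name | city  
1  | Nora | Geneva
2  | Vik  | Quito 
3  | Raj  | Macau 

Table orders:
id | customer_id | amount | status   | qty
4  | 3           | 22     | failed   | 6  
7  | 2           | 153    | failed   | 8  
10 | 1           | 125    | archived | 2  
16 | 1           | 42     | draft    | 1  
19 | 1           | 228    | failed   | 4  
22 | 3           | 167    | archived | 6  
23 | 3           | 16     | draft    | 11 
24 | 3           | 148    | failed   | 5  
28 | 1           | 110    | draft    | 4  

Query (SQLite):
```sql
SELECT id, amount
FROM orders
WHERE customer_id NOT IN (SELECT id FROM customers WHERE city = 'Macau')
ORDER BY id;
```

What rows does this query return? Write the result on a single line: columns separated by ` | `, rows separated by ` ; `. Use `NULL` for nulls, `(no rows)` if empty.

7 | 153 ; 10 | 125 ; 16 | 42 ; 19 | 228 ; 28 | 110

Inner query: customers.id where city = 'Macau'.
Outer: keep orders rows whose customer_id is not in that set.
Inner query → {3}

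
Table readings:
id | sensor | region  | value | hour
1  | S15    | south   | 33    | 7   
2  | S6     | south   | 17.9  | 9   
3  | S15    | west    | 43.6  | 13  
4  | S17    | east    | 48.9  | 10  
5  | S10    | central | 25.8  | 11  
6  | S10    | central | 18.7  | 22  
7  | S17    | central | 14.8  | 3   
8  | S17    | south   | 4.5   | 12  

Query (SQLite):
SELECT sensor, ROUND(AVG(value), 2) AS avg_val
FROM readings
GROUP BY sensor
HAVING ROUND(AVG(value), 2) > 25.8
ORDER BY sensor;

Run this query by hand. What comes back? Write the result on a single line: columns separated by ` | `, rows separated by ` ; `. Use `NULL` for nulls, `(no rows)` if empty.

Partition readings by sensor; compute ROUND(AVG(value), 2) within each group.
HAVING: keep groups where ROUND(AVG(value), 2) > 25.8.
  S10: ids {5, 6} → ROUND(AVG(value), 2)=22.25
  S15: ids {1, 3} → ROUND(AVG(value), 2)=38.3
  S17: ids {4, 7, 8} → ROUND(AVG(value), 2)=22.73
  S6: ids {2} → ROUND(AVG(value), 2)=17.9

S15 | 38.3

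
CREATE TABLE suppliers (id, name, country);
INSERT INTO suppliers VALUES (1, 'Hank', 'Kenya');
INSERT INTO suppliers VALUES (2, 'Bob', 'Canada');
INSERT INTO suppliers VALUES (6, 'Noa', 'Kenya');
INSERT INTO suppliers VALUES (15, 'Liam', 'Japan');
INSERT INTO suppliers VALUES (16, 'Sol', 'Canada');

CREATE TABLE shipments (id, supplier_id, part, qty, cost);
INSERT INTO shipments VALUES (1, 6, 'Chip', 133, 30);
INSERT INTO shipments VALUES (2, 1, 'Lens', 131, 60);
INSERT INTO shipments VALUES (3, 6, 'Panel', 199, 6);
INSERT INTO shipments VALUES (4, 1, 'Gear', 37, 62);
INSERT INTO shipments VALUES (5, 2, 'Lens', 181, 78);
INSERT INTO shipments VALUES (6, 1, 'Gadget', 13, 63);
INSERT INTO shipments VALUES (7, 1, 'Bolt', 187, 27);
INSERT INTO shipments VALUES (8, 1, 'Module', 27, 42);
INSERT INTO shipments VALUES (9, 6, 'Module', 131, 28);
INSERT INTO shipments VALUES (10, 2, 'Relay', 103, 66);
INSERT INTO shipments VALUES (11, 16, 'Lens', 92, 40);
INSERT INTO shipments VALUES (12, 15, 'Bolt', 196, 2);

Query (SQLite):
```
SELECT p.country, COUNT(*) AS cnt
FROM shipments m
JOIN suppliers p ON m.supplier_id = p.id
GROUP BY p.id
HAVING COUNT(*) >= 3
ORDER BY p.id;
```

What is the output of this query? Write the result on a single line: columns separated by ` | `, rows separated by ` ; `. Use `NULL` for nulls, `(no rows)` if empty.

Join each shipments row to its suppliers via supplier_id.
Group joined rows by suppliers.id; compute COUNT(*) per group.
HAVING: keep groups with count ≥ 3.
  1: ids {2, 4, 6, 7, 8} → COUNT(*)=5
  2: ids {5, 10} → COUNT(*)=2
  6: ids {1, 3, 9} → COUNT(*)=3
  15: ids {12} → COUNT(*)=1
  16: ids {11} → COUNT(*)=1

Kenya | 5 ; Kenya | 3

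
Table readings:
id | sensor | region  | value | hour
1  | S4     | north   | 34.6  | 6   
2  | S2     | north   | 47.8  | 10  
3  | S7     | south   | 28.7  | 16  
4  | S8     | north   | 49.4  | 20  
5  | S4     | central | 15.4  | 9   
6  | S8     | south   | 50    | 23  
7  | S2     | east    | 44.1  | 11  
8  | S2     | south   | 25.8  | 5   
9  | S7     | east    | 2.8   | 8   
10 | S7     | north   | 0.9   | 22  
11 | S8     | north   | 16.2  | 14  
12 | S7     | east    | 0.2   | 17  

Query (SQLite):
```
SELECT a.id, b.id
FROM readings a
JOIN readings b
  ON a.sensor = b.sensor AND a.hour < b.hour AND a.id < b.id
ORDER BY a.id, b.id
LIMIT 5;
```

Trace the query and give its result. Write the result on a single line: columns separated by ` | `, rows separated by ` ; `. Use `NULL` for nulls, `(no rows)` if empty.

1 | 5 ; 2 | 7 ; 3 | 10 ; 3 | 12 ; 4 | 6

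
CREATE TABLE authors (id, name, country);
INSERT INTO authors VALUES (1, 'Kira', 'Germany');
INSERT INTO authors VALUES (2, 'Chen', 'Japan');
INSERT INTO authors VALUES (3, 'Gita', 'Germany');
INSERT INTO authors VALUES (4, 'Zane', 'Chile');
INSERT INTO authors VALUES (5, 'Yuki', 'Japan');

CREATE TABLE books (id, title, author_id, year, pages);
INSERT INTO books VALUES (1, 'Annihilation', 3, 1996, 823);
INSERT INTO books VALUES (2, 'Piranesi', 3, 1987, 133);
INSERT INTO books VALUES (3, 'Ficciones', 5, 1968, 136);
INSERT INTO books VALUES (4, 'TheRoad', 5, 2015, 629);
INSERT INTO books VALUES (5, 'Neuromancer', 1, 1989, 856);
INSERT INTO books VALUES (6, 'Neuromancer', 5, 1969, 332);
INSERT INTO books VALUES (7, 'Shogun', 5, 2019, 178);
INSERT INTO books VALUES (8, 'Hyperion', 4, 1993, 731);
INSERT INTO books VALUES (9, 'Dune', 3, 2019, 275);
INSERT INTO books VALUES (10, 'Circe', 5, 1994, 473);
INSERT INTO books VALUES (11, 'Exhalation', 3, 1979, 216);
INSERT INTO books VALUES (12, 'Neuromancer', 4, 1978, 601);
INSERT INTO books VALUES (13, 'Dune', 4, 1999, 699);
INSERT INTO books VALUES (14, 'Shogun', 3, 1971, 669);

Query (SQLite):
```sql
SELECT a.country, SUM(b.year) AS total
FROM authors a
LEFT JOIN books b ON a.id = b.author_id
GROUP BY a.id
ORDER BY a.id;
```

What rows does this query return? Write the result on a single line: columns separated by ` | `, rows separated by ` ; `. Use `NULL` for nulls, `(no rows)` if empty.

Germany | 1989 ; Japan | NULL ; Germany | 9952 ; Chile | 5970 ; Japan | 9965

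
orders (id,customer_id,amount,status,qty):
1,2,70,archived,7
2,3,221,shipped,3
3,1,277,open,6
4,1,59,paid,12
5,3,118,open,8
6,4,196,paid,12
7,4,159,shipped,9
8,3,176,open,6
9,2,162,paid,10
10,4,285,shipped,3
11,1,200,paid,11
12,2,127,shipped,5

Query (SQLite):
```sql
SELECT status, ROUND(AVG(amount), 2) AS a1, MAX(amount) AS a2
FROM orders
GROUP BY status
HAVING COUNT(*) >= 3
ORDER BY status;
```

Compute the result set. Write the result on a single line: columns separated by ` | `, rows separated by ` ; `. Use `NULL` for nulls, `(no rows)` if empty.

Group orders by status.
Per group compute: ROUND(AVG(amount), 2), MAX(amount).
HAVING: drop groups with fewer than 3 rows.
  archived: ids {1} → ROUND(AVG(amount), 2)=70, MAX(amount)=70
  open: ids {3, 5, 8} → ROUND(AVG(amount), 2)=190.33, MAX(amount)=277
  paid: ids {4, 6, 9, 11} → ROUND(AVG(amount), 2)=154.25, MAX(amount)=200
  shipped: ids {2, 7, 10, 12} → ROUND(AVG(amount), 2)=198, MAX(amount)=285

open | 190.33 | 277 ; paid | 154.25 | 200 ; shipped | 198 | 285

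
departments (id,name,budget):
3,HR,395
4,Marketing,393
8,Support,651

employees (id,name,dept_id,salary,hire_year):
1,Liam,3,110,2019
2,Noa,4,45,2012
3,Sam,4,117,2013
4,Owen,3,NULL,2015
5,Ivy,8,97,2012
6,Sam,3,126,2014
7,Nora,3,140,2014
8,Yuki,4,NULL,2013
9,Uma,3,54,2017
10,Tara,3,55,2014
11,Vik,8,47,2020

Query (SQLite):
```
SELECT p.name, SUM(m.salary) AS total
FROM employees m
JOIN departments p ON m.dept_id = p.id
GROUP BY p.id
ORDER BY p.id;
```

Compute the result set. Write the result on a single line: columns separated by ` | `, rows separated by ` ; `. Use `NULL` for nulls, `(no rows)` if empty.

Join each employees row to its departments via dept_id.
Group joined rows by departments.id; compute SUM(m.salary) per group.
  3: ids {1, 4, 6, 7, 9, 10} → SUM(m.salary)=485
  4: ids {2, 3, 8} → SUM(m.salary)=162
  8: ids {5, 11} → SUM(m.salary)=144

HR | 485 ; Marketing | 162 ; Support | 144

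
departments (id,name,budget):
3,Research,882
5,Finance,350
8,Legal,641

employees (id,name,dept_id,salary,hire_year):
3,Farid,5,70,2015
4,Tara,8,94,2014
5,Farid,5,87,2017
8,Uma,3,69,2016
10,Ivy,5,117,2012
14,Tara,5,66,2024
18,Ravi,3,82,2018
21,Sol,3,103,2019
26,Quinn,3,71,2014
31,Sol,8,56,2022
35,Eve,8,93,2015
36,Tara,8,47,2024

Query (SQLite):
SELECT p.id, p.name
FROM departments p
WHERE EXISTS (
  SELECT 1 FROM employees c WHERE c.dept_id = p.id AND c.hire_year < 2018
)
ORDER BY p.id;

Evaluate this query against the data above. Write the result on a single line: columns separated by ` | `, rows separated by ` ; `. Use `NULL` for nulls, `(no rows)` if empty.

3 | Research ; 5 | Finance ; 8 | Legal

For each departments row, check whether any employees with matching dept_id has hire_year < 2018.
Keep rows where that is true.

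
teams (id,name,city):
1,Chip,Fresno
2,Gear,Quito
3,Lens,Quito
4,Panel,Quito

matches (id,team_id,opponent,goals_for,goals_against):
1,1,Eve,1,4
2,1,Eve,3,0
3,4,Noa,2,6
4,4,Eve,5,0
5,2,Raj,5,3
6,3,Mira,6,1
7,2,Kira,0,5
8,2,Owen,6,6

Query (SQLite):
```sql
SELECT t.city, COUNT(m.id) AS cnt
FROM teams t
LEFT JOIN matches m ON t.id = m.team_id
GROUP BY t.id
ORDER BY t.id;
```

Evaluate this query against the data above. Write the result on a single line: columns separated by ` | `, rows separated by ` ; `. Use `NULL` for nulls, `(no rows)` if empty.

Fresno | 2 ; Quito | 3 ; Quito | 1 ; Quito | 2

LEFT JOIN keeps every teams row; unmatched ones get NULL for matches columns.
Group by teams.id and compute COUNT(m.id). COUNT(col) of an all-NULL group is 0.
  1: ids {1, 2} → COUNT(m.id)=2
  2: ids {5, 7, 8} → COUNT(m.id)=3
  3: ids {6} → COUNT(m.id)=1
  4: ids {3, 4} → COUNT(m.id)=2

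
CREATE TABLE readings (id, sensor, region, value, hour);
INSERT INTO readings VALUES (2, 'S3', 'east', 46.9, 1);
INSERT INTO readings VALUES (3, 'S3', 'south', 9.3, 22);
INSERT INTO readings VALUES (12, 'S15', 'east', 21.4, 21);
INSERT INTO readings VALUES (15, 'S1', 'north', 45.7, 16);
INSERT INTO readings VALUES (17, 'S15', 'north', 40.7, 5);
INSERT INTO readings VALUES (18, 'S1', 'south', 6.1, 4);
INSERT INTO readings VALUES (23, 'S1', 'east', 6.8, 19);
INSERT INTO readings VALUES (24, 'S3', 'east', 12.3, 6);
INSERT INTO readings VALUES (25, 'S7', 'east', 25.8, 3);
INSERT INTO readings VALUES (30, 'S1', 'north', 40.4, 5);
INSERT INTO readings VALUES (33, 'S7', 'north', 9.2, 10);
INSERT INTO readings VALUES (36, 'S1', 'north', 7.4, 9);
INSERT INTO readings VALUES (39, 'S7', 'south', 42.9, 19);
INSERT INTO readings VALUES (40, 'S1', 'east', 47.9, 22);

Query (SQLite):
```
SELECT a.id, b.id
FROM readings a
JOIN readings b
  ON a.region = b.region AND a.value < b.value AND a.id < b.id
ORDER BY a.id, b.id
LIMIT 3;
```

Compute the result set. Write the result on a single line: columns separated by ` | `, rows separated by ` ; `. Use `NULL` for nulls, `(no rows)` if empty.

2 | 40 ; 3 | 39 ; 12 | 25

Pairs (a,b) with same region, a.value < b.value, a.id < b.id.
region groups: east:{2,12,23,24,25,40} north:{15,17,30,33,36} south:{3,18,39}
Ordered by (a.id, b.id); first 3.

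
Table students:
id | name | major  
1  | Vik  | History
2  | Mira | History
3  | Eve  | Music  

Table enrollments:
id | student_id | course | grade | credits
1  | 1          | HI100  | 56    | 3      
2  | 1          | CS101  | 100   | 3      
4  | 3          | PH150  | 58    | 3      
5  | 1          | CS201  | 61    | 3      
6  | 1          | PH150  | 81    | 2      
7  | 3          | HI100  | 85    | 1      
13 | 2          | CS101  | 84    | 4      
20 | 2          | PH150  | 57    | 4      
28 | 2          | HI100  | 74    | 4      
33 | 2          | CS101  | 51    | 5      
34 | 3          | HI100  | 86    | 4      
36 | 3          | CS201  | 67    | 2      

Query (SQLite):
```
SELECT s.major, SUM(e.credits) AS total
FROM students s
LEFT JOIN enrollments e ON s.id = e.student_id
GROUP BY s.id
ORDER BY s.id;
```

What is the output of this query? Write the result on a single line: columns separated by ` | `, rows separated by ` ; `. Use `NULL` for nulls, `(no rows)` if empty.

History | 11 ; History | 17 ; Music | 10

LEFT JOIN keeps every students row; unmatched ones get NULL for enrollments columns.
Group by students.id and compute SUM(e.credits). SUM over an all-NULL group is NULL.
  1: ids {1, 2, 5, 6} → SUM(e.credits)=11
  2: ids {13, 20, 28, 33} → SUM(e.credits)=17
  3: ids {4, 7, 34, 36} → SUM(e.credits)=10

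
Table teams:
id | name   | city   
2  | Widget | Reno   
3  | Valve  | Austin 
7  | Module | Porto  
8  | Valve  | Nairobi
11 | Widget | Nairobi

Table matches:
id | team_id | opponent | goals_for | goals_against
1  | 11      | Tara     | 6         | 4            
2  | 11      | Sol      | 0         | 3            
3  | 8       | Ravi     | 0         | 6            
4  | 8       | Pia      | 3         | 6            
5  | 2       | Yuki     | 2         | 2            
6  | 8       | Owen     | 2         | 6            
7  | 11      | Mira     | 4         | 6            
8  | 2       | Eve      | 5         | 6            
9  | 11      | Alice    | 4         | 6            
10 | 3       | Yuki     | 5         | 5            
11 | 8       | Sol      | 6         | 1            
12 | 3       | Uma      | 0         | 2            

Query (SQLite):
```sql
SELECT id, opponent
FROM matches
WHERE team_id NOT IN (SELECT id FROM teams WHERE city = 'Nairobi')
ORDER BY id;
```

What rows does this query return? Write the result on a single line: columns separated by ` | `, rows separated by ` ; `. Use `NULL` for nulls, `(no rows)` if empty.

Inner query: teams.id where city = 'Nairobi'.
Outer: keep matches rows whose team_id is not in that set.
Inner query → {8, 11}

5 | Yuki ; 8 | Eve ; 10 | Yuki ; 12 | Uma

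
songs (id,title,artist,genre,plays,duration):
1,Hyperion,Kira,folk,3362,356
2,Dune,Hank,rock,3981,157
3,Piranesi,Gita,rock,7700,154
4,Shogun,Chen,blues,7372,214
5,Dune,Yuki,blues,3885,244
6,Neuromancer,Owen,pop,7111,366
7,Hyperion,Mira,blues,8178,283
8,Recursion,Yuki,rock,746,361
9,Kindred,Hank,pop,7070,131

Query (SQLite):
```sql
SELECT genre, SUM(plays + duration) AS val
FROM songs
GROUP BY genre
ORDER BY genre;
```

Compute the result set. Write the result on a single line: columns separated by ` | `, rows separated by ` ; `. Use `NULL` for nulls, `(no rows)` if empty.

For each row compute plays + duration.
Group by genre; take SUM of the expression per group.
  blues: ids {4, 5, 7} → SUM(plays + duration)=20176
  folk: ids {1} → SUM(plays + duration)=3718
  pop: ids {6, 9} → SUM(plays + duration)=14678
  rock: ids {2, 3, 8} → SUM(plays + duration)=13099

blues | 20176 ; folk | 3718 ; pop | 14678 ; rock | 13099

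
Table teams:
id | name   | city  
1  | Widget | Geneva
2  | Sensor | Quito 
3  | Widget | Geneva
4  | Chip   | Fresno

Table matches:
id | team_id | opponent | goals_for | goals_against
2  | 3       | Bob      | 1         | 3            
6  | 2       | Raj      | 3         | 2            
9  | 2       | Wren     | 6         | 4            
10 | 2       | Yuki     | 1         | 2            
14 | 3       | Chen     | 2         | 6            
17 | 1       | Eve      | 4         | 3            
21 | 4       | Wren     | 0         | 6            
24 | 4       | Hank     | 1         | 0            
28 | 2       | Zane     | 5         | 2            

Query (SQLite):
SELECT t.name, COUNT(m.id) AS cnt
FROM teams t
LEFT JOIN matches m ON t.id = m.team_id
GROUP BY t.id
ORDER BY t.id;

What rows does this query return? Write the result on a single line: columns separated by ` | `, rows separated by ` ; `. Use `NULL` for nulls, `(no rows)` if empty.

LEFT JOIN keeps every teams row; unmatched ones get NULL for matches columns.
Group by teams.id and compute COUNT(m.id). COUNT(col) of an all-NULL group is 0.
  1: ids {17} → COUNT(m.id)=1
  2: ids {6, 9, 10, 28} → COUNT(m.id)=4
  3: ids {2, 14} → COUNT(m.id)=2
  4: ids {21, 24} → COUNT(m.id)=2

Widget | 1 ; Sensor | 4 ; Widget | 2 ; Chip | 2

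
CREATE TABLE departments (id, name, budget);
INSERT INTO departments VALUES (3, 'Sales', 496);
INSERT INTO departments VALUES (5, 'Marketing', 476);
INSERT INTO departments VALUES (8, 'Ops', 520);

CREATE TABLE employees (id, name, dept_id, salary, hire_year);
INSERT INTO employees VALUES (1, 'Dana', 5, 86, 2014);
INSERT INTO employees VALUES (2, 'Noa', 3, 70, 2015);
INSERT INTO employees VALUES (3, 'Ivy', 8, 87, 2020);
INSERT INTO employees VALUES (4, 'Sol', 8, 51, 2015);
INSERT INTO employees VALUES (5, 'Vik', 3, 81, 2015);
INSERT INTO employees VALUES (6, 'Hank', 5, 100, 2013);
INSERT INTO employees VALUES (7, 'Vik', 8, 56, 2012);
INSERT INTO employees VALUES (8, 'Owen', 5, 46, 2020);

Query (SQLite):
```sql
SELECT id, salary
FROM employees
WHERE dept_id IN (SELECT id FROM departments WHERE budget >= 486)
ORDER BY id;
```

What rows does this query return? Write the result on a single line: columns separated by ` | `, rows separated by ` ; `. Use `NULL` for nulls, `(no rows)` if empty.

2 | 70 ; 3 | 87 ; 4 | 51 ; 5 | 81 ; 7 | 56

Inner query: departments.id where budget >= 486.
Outer: keep employees rows whose dept_id is in that set.
Inner query → {3, 8}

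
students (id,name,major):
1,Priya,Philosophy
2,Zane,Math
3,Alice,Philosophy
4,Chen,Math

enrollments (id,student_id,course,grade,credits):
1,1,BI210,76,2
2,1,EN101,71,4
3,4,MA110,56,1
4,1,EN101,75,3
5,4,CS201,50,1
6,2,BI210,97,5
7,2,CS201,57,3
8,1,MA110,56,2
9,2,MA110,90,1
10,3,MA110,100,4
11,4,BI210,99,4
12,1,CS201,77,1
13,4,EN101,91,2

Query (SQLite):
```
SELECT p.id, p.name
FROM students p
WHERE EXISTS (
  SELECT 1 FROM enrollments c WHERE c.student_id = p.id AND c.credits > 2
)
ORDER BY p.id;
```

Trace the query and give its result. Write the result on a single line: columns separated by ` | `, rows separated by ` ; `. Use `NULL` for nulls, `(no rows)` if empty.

1 | Priya ; 2 | Zane ; 3 | Alice ; 4 | Chen

For each students row, check whether any enrollments with matching student_id has credits > 2.
Keep rows where that is true.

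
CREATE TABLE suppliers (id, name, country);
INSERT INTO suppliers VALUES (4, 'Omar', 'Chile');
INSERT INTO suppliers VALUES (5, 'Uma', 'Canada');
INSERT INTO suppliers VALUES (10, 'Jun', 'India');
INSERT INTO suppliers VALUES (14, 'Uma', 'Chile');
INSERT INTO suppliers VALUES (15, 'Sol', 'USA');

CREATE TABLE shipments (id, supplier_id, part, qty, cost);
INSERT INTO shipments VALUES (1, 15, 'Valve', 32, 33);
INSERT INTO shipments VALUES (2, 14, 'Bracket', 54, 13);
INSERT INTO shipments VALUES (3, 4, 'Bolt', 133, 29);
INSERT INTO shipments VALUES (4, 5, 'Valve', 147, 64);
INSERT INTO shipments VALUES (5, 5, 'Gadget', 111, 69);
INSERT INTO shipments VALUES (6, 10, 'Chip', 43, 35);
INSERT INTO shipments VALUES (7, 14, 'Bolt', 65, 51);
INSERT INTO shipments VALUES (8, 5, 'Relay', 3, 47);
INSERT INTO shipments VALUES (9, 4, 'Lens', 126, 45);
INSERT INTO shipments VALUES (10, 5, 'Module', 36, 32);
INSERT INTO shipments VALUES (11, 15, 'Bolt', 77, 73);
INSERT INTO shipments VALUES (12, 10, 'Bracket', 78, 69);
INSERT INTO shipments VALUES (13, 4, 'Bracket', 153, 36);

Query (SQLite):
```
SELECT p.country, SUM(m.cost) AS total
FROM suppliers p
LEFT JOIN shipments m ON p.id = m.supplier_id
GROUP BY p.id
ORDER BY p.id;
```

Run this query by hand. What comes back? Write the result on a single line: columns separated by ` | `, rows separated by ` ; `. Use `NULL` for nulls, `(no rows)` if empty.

LEFT JOIN keeps every suppliers row; unmatched ones get NULL for shipments columns.
Group by suppliers.id and compute SUM(m.cost). SUM over an all-NULL group is NULL.
  4: ids {3, 9, 13} → SUM(m.cost)=110
  5: ids {4, 5, 8, 10} → SUM(m.cost)=212
  10: ids {6, 12} → SUM(m.cost)=104
  14: ids {2, 7} → SUM(m.cost)=64
  15: ids {1, 11} → SUM(m.cost)=106

Chile | 110 ; Canada | 212 ; India | 104 ; Chile | 64 ; USA | 106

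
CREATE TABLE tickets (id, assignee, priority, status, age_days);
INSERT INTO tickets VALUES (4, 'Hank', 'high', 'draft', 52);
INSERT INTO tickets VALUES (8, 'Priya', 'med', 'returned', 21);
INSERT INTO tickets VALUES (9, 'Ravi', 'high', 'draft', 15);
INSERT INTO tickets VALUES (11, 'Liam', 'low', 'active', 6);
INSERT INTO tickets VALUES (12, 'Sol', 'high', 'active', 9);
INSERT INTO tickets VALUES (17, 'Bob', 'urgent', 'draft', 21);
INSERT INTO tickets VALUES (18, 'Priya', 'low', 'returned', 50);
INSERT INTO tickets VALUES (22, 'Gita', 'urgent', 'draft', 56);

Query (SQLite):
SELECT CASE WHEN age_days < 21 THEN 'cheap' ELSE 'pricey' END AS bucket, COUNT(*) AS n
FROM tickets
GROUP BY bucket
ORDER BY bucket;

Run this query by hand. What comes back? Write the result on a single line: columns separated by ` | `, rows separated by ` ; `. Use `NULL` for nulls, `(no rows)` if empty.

cheap | 3 ; pricey | 5

Bucket rows by age_days < 21 → 'cheap' else 'pricey'; count each bucket.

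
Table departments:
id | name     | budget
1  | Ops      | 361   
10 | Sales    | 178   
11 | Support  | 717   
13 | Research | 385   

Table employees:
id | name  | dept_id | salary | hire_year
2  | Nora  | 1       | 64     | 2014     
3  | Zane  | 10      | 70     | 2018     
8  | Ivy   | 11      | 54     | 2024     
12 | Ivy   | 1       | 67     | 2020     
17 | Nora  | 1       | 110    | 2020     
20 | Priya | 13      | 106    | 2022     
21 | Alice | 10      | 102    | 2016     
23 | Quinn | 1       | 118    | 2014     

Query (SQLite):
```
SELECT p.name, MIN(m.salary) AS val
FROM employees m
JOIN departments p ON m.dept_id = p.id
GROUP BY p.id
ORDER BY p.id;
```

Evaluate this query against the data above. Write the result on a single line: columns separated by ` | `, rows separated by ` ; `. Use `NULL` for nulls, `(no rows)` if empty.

Ops | 64 ; Sales | 70 ; Support | 54 ; Research | 106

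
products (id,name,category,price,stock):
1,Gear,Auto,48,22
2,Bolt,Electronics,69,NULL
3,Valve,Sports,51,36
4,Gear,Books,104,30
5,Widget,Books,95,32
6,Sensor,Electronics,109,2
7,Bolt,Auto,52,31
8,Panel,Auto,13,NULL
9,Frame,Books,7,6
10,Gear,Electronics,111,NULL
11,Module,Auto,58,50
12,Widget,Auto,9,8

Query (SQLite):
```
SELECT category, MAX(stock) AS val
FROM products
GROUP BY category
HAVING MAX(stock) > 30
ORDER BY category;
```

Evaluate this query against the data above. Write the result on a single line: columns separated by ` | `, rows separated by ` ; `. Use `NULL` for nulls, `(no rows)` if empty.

Auto | 50 ; Books | 32 ; Sports | 36

Partition products by category; compute MAX(stock) within each group.
HAVING: keep groups where MAX(stock) > 30.
  Auto: ids {1, 7, 8, 11, 12} → MAX(stock)=50
  Books: ids {4, 5, 9} → MAX(stock)=32
  Electronics: ids {2, 6, 10} → MAX(stock)=2
  Sports: ids {3} → MAX(stock)=36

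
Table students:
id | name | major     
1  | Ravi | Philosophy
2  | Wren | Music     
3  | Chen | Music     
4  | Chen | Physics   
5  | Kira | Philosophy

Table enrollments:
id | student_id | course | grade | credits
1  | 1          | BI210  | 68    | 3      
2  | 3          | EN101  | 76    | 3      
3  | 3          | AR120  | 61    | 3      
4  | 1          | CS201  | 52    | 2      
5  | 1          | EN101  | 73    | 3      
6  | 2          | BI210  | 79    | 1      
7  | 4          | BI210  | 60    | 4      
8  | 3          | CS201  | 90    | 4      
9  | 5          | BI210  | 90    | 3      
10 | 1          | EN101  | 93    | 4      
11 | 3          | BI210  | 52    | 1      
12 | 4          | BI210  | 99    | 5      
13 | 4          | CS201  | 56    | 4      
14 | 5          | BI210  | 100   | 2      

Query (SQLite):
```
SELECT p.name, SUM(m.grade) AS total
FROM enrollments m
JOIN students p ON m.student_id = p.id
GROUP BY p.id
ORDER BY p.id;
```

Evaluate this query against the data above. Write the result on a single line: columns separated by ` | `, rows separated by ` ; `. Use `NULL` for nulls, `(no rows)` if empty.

Join each enrollments row to its students via student_id.
Group joined rows by students.id; compute SUM(m.grade) per group.
  1: ids {1, 4, 5, 10} → SUM(m.grade)=286
  2: ids {6} → SUM(m.grade)=79
  3: ids {2, 3, 8, 11} → SUM(m.grade)=279
  4: ids {7, 12, 13} → SUM(m.grade)=215
  5: ids {9, 14} → SUM(m.grade)=190

Ravi | 286 ; Wren | 79 ; Chen | 279 ; Chen | 215 ; Kira | 190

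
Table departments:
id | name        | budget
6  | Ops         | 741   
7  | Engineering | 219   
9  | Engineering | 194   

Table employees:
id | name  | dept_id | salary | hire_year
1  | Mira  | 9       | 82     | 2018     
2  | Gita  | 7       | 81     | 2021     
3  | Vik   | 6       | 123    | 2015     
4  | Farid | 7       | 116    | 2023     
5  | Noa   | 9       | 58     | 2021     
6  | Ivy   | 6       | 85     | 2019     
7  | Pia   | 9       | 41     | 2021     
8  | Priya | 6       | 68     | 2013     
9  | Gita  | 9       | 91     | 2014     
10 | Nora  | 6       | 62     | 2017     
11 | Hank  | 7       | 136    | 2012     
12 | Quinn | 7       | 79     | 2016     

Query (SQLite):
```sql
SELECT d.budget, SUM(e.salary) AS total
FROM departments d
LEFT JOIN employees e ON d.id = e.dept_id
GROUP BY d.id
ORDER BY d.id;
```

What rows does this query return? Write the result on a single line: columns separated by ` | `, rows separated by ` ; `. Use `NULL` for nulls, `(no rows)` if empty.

LEFT JOIN keeps every departments row; unmatched ones get NULL for employees columns.
Group by departments.id and compute SUM(e.salary). SUM over an all-NULL group is NULL.
  6: ids {3, 6, 8, 10} → SUM(e.salary)=338
  7: ids {2, 4, 11, 12} → SUM(e.salary)=412
  9: ids {1, 5, 7, 9} → SUM(e.salary)=272

741 | 338 ; 219 | 412 ; 194 | 272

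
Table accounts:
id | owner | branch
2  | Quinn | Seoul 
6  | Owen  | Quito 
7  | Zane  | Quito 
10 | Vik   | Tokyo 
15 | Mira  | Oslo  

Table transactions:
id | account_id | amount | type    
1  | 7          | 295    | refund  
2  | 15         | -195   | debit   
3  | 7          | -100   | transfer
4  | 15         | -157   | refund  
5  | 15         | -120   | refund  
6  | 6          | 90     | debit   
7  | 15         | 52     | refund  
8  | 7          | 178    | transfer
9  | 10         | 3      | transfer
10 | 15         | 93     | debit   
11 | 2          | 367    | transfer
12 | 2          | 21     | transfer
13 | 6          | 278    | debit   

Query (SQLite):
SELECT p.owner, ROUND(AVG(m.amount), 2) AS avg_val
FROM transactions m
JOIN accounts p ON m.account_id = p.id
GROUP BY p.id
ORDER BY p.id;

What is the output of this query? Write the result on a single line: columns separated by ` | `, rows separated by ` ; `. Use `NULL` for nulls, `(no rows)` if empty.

Quinn | 194 ; Owen | 184 ; Zane | 124.33 ; Vik | 3 ; Mira | -65.4

Join each transactions row to its accounts via account_id.
Group joined rows by accounts.id; compute ROUND(AVG(m.amount), 2) per group.
  2: ids {11, 12} → ROUND(AVG(m.amount), 2)=194
  6: ids {6, 13} → ROUND(AVG(m.amount), 2)=184
  7: ids {1, 3, 8} → ROUND(AVG(m.amount), 2)=124.33
  10: ids {9} → ROUND(AVG(m.amount), 2)=3
  15: ids {2, 4, 5, 7, 10} → ROUND(AVG(m.amount), 2)=-65.4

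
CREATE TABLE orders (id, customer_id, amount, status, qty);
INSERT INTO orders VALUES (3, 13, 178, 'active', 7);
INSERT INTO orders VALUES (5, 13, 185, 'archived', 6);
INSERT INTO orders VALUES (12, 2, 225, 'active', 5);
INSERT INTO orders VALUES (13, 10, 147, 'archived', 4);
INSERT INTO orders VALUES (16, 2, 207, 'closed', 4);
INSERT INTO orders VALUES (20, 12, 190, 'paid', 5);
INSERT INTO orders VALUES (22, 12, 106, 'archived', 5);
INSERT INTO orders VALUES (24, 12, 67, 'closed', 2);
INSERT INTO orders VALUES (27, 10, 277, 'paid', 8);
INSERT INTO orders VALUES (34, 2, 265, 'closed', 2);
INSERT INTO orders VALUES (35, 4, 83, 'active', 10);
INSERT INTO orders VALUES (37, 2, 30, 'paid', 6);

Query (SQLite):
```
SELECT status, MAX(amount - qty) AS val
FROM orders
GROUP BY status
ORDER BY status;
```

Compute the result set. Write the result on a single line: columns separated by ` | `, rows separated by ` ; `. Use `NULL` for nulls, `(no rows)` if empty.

For each row compute amount - qty.
Group by status; take MAX of the expression per group.
  active: ids {3, 12, 35} → MAX(amount - qty)=220
  archived: ids {5, 13, 22} → MAX(amount - qty)=179
  closed: ids {16, 24, 34} → MAX(amount - qty)=263
  paid: ids {20, 27, 37} → MAX(amount - qty)=269

active | 220 ; archived | 179 ; closed | 263 ; paid | 269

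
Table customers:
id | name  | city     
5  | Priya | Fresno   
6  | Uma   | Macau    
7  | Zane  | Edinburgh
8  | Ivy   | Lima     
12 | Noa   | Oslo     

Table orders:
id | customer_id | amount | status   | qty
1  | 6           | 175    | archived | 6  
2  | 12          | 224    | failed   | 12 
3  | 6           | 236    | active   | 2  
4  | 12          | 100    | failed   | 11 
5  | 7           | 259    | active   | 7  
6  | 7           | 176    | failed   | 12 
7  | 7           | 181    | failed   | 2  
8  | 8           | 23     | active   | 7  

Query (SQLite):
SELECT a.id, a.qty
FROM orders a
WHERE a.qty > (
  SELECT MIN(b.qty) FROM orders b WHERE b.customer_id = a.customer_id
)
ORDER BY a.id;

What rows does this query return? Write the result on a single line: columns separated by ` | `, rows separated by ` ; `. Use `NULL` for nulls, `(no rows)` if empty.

1 | 6 ; 2 | 12 ; 5 | 7 ; 6 | 12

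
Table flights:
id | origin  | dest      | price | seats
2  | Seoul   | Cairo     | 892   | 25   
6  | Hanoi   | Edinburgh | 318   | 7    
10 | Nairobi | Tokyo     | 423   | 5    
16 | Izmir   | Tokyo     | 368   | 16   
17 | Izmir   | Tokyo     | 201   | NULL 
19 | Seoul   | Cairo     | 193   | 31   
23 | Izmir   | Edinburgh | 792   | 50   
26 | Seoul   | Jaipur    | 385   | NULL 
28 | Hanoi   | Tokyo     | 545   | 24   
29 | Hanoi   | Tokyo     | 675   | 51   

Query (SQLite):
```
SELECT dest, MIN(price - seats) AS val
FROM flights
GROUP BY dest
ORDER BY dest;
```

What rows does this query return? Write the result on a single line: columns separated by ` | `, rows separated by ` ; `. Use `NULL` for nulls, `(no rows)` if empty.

For each row compute price - seats.
Group by dest; take MIN of the expression per group.
  Cairo: ids {2, 19} → MIN(price - seats)=162
  Edinburgh: ids {6, 23} → MIN(price - seats)=311
  Jaipur: ids {26} → MIN(price - seats)=NULL
  Tokyo: ids {10, 16, 17, 28, 29} → MIN(price - seats)=352

Cairo | 162 ; Edinburgh | 311 ; Jaipur | NULL ; Tokyo | 352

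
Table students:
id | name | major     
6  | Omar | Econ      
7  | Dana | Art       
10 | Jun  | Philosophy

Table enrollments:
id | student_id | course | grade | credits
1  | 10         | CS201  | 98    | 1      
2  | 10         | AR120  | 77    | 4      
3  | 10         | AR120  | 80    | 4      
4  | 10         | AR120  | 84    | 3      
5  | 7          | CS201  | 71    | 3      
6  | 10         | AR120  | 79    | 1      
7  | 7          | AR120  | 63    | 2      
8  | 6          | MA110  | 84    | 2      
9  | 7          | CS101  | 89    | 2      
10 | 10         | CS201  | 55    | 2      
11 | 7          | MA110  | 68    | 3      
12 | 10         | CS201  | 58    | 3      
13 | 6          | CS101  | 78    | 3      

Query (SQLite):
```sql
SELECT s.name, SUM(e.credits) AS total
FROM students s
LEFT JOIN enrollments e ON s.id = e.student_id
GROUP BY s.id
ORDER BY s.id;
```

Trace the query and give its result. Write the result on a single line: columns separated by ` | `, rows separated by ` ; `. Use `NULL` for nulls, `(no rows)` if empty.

LEFT JOIN keeps every students row; unmatched ones get NULL for enrollments columns.
Group by students.id and compute SUM(e.credits). SUM over an all-NULL group is NULL.
  6: ids {8, 13} → SUM(e.credits)=5
  7: ids {5, 7, 9, 11} → SUM(e.credits)=10
  10: ids {1, 2, 3, 4, 6, 10, 12} → SUM(e.credits)=18

Omar | 5 ; Dana | 10 ; Jun | 18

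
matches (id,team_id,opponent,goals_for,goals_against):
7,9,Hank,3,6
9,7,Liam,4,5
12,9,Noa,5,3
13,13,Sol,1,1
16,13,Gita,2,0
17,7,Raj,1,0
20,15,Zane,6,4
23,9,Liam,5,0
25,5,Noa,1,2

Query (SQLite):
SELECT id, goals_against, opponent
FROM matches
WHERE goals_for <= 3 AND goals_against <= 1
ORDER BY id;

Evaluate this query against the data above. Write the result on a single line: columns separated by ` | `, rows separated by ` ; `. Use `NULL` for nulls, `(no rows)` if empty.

goals_for <= 3: ids {7, 13, 16, 17, 25}
goals_against <= 1: ids {13, 16, 17, 23}
Combine with AND.

13 | 1 | Sol ; 16 | 0 | Gita ; 17 | 0 | Raj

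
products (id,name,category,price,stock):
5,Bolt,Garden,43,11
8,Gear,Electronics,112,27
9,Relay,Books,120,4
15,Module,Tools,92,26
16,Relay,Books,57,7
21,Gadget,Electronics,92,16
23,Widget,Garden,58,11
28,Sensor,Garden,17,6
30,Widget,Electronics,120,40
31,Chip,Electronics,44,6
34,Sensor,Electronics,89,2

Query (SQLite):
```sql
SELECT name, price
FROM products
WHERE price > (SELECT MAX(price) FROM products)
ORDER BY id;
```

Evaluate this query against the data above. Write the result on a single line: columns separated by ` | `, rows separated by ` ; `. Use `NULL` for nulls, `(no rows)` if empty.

(no rows)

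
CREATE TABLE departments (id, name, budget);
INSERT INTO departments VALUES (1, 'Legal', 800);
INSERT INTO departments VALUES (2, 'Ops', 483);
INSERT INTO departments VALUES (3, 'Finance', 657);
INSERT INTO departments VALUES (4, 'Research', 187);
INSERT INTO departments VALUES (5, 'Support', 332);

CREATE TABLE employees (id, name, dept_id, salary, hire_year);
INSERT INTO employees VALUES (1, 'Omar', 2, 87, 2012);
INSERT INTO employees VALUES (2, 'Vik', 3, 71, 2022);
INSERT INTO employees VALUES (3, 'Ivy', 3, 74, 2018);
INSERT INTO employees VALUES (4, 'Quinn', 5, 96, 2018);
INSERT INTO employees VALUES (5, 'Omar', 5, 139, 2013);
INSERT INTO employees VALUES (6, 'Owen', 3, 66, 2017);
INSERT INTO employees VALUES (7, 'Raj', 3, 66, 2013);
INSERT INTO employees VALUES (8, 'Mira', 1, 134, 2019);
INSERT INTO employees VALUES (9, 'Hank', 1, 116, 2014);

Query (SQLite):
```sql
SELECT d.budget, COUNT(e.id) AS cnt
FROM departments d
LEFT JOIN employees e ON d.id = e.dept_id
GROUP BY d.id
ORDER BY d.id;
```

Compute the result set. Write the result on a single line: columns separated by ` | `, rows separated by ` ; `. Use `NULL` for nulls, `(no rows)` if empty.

LEFT JOIN keeps every departments row; unmatched ones get NULL for employees columns.
Group by departments.id and compute COUNT(e.id). COUNT(col) of an all-NULL group is 0.
  1: ids {8, 9} → COUNT(e.id)=2
  2: ids {1} → COUNT(e.id)=1
  3: ids {2, 3, 6, 7} → COUNT(e.id)=4
  4: ids {—} → COUNT(e.id)=0
  5: ids {4, 5} → COUNT(e.id)=2

800 | 2 ; 483 | 1 ; 657 | 4 ; 187 | 0 ; 332 | 2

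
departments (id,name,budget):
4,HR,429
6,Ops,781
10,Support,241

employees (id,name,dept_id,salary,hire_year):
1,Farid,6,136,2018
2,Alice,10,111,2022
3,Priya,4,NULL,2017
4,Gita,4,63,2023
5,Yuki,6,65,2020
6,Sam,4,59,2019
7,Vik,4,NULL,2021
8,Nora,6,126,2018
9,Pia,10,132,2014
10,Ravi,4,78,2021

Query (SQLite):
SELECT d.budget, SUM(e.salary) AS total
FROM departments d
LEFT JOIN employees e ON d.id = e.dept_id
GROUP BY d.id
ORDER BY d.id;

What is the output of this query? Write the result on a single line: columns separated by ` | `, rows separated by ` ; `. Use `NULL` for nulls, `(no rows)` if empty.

429 | 200 ; 781 | 327 ; 241 | 243

LEFT JOIN keeps every departments row; unmatched ones get NULL for employees columns.
Group by departments.id and compute SUM(e.salary). SUM over an all-NULL group is NULL.
  4: ids {3, 4, 6, 7, 10} → SUM(e.salary)=200
  6: ids {1, 5, 8} → SUM(e.salary)=327
  10: ids {2, 9} → SUM(e.salary)=243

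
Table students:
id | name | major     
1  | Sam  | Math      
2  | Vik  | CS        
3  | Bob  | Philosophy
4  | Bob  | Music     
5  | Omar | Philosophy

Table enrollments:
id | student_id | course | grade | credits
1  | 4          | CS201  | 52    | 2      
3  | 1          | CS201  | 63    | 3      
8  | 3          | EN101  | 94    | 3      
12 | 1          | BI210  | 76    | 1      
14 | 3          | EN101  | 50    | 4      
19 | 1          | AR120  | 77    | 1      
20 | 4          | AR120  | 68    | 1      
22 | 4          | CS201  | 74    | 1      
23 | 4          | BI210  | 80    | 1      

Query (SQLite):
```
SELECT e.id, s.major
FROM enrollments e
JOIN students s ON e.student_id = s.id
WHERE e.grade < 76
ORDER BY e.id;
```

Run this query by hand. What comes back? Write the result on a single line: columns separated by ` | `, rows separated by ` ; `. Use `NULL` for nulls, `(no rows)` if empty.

Each enrollments row matches the students row where student_id = students.id.
Then keep rows with e.grade < 76.

1 | Music ; 3 | Math ; 14 | Philosophy ; 20 | Music ; 22 | Music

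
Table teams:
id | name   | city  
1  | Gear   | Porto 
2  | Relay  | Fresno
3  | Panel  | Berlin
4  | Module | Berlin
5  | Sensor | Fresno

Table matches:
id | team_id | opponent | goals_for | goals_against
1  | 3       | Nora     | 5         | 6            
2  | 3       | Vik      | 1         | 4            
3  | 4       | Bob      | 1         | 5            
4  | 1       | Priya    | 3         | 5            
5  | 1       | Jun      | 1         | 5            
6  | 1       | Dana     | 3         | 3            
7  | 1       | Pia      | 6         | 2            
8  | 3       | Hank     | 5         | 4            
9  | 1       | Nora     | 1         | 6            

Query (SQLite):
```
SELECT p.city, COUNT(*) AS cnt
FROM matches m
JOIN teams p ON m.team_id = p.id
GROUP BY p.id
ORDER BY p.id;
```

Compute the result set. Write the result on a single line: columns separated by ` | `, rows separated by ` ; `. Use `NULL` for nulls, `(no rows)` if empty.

Porto | 5 ; Berlin | 3 ; Berlin | 1

Join each matches row to its teams via team_id.
Group joined rows by teams.id; compute COUNT(*) per group.
  1: ids {4, 5, 6, 7, 9} → COUNT(*)=5
  3: ids {1, 2, 8} → COUNT(*)=3
  4: ids {3} → COUNT(*)=1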